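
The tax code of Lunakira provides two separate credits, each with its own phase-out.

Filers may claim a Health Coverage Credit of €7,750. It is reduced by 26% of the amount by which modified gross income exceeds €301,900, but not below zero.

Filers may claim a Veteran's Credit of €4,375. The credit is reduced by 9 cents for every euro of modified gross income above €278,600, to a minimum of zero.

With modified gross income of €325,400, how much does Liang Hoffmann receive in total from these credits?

Health Coverage Credit: 26% of the €23,500 excess over €301,900 is €6,110; credit = €7,750 − €6,110 = €1,640.
Veteran's Credit: 9% of the €46,800 excess over €278,600 is €4,212; credit = €4,375 − €4,212 = €163.
Total: €1,640 + €163 = €1,803.

€1,803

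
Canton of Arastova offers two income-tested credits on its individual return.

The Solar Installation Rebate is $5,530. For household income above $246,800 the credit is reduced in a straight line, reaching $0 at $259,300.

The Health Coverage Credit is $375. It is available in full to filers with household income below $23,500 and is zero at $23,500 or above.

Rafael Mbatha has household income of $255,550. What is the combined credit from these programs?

Solar Installation Rebate: $255,550 is $8,750 into a $12,500 phase-out range, leaving 3,750/12,500 of the credit: $5,530 × 3,750/12,500 = $1,659.
Health Coverage Credit: $255,550 meets or exceeds the $23,500 cutoff, so the credit is $0.
Total: $1,659 + $0 = $1,659.

$1,659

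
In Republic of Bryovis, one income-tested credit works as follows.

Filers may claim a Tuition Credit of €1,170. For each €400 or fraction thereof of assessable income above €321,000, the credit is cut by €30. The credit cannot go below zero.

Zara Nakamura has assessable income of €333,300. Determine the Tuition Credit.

€240

Tuition Credit: income exceeds €321,000 by €12,300, which is 31 full-or-partial €400 increments; reduction = 31 × €30 = €930, leaving €240.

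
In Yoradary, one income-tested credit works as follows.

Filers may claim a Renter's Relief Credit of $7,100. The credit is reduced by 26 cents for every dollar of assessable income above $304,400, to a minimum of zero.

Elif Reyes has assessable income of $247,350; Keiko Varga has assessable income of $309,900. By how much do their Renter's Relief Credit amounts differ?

$1,430

Elif ($247,350): Renter's Relief Credit: $247,350 is at or below the $304,400 threshold, so the full $7,100 applies.
Keiko ($309,900): Renter's Relief Credit: 26% of the $5,500 excess over $304,400 is $1,430; credit = $7,100 − $1,430 = $5,670.
Difference: |$7,100 − $5,670| = $1,430.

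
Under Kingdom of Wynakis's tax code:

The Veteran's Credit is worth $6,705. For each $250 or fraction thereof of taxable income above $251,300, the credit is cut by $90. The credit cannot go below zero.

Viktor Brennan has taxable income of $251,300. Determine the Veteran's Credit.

$6,705

Veteran's Credit: $251,300 is at or below the $251,300 threshold, so the full $6,705 applies.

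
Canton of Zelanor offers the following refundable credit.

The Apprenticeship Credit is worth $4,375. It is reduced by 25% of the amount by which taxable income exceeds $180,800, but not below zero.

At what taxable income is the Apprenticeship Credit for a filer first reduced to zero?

The credit falls by 25% of each dollar above $180,800, so it reaches zero when the excess is $4,375 / 25% = $17,500: income = $180,800 + $17,500 = $198,300.

$198,300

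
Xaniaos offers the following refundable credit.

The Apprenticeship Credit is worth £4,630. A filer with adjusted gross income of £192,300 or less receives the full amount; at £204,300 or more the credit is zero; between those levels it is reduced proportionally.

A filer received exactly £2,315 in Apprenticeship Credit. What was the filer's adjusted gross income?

£198,300

£2,315 is 2,315/4,630 of the full £4,630, so 2,315/4,630 of the £12,000 range has been used: income = £192,300 + £12,000 × 2,315/4,630 = £198,300.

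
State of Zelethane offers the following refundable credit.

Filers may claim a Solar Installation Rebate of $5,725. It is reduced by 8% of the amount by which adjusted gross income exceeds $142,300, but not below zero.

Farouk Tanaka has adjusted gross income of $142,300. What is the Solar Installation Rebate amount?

$5,725

Solar Installation Rebate: $142,300 is at or below the $142,300 threshold, so the full $5,725 applies.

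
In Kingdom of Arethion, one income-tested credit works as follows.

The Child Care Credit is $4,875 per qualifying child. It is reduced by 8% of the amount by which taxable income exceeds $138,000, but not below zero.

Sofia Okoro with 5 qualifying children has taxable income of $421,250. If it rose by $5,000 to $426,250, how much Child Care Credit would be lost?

$400

At $421,250 — base = 5 × $4,875 = $24,375. 8% of the $283,250 excess over $138,000 is $22,660; credit = $24,375 − $22,660 = $1,715.
At $426,250 — base = 5 × $4,875 = $24,375. 8% of the $288,250 excess over $138,000 is $23,060; credit = $24,375 − $23,060 = $1,315.
Lost: $1,715 − $1,315 = $400.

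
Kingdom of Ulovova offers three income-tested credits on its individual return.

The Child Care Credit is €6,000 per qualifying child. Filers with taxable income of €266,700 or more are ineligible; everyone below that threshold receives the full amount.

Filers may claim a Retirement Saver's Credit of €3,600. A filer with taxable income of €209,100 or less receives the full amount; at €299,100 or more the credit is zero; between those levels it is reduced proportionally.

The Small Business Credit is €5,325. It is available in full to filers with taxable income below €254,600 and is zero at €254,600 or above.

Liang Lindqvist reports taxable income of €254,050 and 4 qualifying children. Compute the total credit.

Child Care Credit: base = 4 × €6,000 = €24,000. €254,050 is below the €266,700 cutoff, so the full €24,000 applies.
Retirement Saver's Credit: €254,050 is €44,950 into a €90,000 phase-out range, leaving 45,050/90,000 of the credit: €3,600 × 45,050/90,000 = €1,802.
Small Business Credit: €254,050 is below the €254,600 cutoff, so the full €5,325 applies.
Total: €24,000 + €1,802 + €5,325 = €31,127.

€31,127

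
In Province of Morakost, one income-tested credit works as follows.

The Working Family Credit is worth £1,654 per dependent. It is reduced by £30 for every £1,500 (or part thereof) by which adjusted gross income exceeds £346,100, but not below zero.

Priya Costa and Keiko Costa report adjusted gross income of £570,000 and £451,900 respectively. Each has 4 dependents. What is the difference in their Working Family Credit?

£2,370

Priya (£570,000): Working Family Credit: base = 4 × £1,654 = £6,616. income exceeds £346,100 by £223,900, which is 150 full-or-partial £1,500 increments; reduction = 150 × £30 = £4,500, leaving £2,116.
Keiko (£451,900): Working Family Credit: base = 4 × £1,654 = £6,616. income exceeds £346,100 by £105,800, which is 71 full-or-partial £1,500 increments; reduction = 71 × £30 = £2,130, leaving £4,486.
Difference: |£2,116 − £4,486| = £2,370.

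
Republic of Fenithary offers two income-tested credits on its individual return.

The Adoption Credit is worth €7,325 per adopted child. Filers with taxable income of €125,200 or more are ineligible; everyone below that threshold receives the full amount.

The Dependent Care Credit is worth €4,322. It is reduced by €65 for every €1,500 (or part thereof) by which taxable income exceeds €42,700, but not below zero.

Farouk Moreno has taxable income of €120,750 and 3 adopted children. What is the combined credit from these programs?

€22,852

Adoption Credit: base = 3 × €7,325 = €21,975. €120,750 is below the €125,200 cutoff, so the full €21,975 applies.
Dependent Care Credit: income exceeds €42,700 by €78,050, which is 53 full-or-partial €1,500 increments; reduction = 53 × €65 = €3,445, leaving €877.
Total: €21,975 + €877 = €22,852.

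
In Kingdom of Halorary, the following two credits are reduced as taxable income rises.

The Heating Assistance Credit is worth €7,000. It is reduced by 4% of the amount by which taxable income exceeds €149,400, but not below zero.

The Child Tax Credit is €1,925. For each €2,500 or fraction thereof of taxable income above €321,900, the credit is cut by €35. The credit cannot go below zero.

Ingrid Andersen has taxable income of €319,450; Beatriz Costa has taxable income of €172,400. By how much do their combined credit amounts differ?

Ingrid (€319,450): Heating Assistance Credit: 4% of the €170,050 excess over €149,400 is €6,802; credit = €7,000 − €6,802 = €198. Child Tax Credit: €319,450 is at or below the €321,900 threshold, so the full €1,925 applies. total €198 + €1,925 = €2,123
Beatriz (€172,400): Heating Assistance Credit: 4% of the €23,000 excess over €149,400 is €920; credit = €7,000 − €920 = €6,080. Child Tax Credit: €172,400 is at or below the €321,900 threshold, so the full €1,925 applies. total €6,080 + €1,925 = €8,005
Difference: |€2,123 − €8,005| = €5,882.

€5,882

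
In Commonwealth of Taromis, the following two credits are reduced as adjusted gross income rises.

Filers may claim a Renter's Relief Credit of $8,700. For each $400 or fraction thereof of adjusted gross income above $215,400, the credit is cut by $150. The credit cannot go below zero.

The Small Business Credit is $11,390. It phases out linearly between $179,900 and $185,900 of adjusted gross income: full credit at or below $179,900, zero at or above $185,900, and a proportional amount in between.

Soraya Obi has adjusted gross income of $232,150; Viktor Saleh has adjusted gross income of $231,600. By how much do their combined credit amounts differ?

$150

Soraya ($232,150): Renter's Relief Credit: income exceeds $215,400 by $16,750, which is 42 full-or-partial $400 increments; reduction = 42 × $150 = $6,300, leaving $2,400. Small Business Credit: $232,150 is at or above $185,900, so the credit is $0. total $2,400 + $0 = $2,400
Viktor ($231,600): Renter's Relief Credit: income exceeds $215,400 by $16,200, which is 41 full-or-partial $400 increments; reduction = 41 × $150 = $6,150, leaving $2,550. Small Business Credit: $231,600 is at or above $185,900, so the credit is $0. total $2,550 + $0 = $2,550
Difference: |$2,400 − $2,550| = $150.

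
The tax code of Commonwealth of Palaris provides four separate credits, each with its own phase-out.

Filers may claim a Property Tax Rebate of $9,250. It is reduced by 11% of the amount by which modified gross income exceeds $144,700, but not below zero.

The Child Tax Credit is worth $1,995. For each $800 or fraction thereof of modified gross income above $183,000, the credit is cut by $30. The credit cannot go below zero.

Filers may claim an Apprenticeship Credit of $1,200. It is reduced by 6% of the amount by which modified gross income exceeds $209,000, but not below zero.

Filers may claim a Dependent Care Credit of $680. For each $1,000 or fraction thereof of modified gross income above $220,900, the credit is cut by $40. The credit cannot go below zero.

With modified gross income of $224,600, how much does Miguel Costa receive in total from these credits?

Property Tax Rebate: 11% of the $79,900 excess over $144,700 is $8,789; credit = $9,250 − $8,789 = $461.
Child Tax Credit: income exceeds $183,000 by $41,600, which is 52 full-or-partial $800 increments; reduction = 52 × $30 = $1,560, leaving $435.
Apprenticeship Credit: 6% of the $15,600 excess over $209,000 is $936; credit = $1,200 − $936 = $264.
Dependent Care Credit: income exceeds $220,900 by $3,700, which is 4 full-or-partial $1,000 increments; reduction = 4 × $40 = $160, leaving $520.
Total: $461 + $435 + $264 + $520 = $1,680.

$1,680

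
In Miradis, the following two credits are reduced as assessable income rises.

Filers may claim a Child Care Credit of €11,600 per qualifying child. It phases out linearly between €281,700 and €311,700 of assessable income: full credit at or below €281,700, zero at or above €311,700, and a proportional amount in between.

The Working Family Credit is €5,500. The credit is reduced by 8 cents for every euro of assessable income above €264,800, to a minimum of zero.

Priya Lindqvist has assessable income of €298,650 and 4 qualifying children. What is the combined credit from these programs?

€22,976

Child Care Credit: base = 4 × €11,600 = €46,400. €298,650 is €16,950 into a €30,000 phase-out range, leaving 13,050/30,000 of the credit: €46,400 × 13,050/30,000 = €20,184.
Working Family Credit: 8% of the €33,850 excess over €264,800 is €2,708; credit = €5,500 − €2,708 = €2,792.
Total: €20,184 + €2,792 = €22,976.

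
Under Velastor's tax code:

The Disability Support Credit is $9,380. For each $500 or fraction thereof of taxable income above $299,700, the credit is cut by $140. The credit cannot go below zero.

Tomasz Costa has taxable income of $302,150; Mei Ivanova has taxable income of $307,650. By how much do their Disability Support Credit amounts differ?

$1,540

Tomasz ($302,150): Disability Support Credit: income exceeds $299,700 by $2,450, which is 5 full-or-partial $500 increments; reduction = 5 × $140 = $700, leaving $8,680.
Mei ($307,650): Disability Support Credit: income exceeds $299,700 by $7,950, which is 16 full-or-partial $500 increments; reduction = 16 × $140 = $2,240, leaving $7,140.
Difference: |$8,680 − $7,140| = $1,540.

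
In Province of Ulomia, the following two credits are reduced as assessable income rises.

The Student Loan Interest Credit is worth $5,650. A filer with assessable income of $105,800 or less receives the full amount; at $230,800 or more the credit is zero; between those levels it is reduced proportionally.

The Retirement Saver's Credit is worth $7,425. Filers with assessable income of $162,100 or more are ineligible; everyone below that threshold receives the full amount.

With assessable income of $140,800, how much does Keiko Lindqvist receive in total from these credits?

Student Loan Interest Credit: $140,800 is $35,000 into a $125,000 phase-out range, leaving 90,000/125,000 of the credit: $5,650 × 90,000/125,000 = $4,068.
Retirement Saver's Credit: $140,800 is below the $162,100 cutoff, so the full $7,425 applies.
Total: $4,068 + $7,425 = $11,493.

$11,493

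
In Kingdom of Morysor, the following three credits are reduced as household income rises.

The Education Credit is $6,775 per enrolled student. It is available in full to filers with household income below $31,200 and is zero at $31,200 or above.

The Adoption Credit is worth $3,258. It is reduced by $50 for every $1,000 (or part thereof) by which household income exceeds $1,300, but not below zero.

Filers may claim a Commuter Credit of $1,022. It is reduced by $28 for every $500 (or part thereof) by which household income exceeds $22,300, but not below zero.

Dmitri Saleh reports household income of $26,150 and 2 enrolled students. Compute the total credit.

Education Credit: base = 2 × $6,775 = $13,550. $26,150 is below the $31,200 cutoff, so the full $13,550 applies.
Adoption Credit: income exceeds $1,300 by $24,850, which is 25 full-or-partial $1,000 increments; reduction = 25 × $50 = $1,250, leaving $2,008.
Commuter Credit: income exceeds $22,300 by $3,850, which is 8 full-or-partial $500 increments; reduction = 8 × $28 = $224, leaving $798.
Total: $13,550 + $2,008 + $798 = $16,356.

$16,356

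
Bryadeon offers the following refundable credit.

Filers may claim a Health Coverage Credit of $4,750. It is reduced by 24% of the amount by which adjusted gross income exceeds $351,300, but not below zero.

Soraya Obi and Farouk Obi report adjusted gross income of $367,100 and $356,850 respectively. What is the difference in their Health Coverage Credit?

Soraya ($367,100): Health Coverage Credit: 24% of the $15,800 excess over $351,300 is $3,792; credit = $4,750 − $3,792 = $958.
Farouk ($356,850): Health Coverage Credit: 24% of the $5,550 excess over $351,300 is $1,332; credit = $4,750 − $1,332 = $3,418.
Difference: |$958 − $3,418| = $2,460.

$2,460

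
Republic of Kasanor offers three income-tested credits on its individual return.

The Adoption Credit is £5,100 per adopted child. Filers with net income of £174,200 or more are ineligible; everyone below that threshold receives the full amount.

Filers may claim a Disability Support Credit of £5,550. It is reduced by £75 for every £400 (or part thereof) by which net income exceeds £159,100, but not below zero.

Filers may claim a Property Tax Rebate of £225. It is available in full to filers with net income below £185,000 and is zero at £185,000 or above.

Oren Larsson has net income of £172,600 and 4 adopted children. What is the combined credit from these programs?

Adoption Credit: base = 4 × £5,100 = £20,400. £172,600 is below the £174,200 cutoff, so the full £20,400 applies.
Disability Support Credit: income exceeds £159,100 by £13,500, which is 34 full-or-partial £400 increments; reduction = 34 × £75 = £2,550, leaving £3,000.
Property Tax Rebate: £172,600 is below the £185,000 cutoff, so the full £225 applies.
Total: £20,400 + £3,000 + £225 = £23,625.

£23,625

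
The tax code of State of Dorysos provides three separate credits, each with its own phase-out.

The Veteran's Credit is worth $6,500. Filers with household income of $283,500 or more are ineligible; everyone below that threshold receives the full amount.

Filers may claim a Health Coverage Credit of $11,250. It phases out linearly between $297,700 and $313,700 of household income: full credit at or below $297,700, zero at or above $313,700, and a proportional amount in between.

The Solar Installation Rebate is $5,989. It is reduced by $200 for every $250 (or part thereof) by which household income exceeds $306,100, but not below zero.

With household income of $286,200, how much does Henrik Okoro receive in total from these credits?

$17,239

Veteran's Credit: $286,200 meets or exceeds the $283,500 cutoff, so the credit is $0.
Health Coverage Credit: $286,200 is at or below the $297,700 threshold, so the full $11,250 applies.
Solar Installation Rebate: $286,200 is at or below the $306,100 threshold, so the full $5,989 applies.
Total: $0 + $11,250 + $5,989 = $17,239.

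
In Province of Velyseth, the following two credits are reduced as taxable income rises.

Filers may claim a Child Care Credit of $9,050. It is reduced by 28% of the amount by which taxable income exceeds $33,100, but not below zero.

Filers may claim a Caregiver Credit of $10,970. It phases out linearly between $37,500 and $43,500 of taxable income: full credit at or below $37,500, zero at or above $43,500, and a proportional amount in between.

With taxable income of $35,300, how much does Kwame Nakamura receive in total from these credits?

Child Care Credit: 28% of the $2,200 excess over $33,100 is $616; credit = $9,050 − $616 = $8,434.
Caregiver Credit: $35,300 is at or below the $37,500 threshold, so the full $10,970 applies.
Total: $8,434 + $10,970 = $19,404.

$19,404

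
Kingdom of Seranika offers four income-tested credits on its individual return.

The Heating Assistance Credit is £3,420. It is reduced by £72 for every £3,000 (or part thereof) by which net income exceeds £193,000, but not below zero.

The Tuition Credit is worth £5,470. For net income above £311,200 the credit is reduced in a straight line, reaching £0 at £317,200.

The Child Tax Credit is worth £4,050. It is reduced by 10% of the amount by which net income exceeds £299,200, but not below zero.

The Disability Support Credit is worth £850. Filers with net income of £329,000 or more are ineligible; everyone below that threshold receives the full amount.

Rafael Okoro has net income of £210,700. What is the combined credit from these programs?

£13,358

Heating Assistance Credit: income exceeds £193,000 by £17,700, which is 6 full-or-partial £3,000 increments; reduction = 6 × £72 = £432, leaving £2,988.
Tuition Credit: £210,700 is at or below the £311,200 threshold, so the full £5,470 applies.
Child Tax Credit: £210,700 is at or below the £299,200 threshold, so the full £4,050 applies.
Disability Support Credit: £210,700 is below the £329,000 cutoff, so the full £850 applies.
Total: £2,988 + £5,470 + £4,050 + £850 = £13,358.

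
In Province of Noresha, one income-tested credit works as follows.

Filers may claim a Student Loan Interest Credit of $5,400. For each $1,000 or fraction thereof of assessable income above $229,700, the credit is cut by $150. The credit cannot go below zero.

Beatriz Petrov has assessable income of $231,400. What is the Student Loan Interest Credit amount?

$5,100

Student Loan Interest Credit: income exceeds $229,700 by $1,700, which is 2 full-or-partial $1,000 increments; reduction = 2 × $150 = $300, leaving $5,100.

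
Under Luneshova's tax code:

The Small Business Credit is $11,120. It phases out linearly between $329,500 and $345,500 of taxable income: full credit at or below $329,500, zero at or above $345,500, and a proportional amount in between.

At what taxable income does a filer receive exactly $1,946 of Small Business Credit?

$1,946 is 1,946/11,120 of the full $11,120, so 9,174/11,120 of the $16,000 range has been used: income = $329,500 + $16,000 × 9,174/11,120 = $342,700.

$342,700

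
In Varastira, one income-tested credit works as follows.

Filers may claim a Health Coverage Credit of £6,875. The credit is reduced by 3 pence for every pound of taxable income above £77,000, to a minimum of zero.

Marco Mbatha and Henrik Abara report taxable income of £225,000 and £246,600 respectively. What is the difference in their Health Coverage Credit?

£648

Marco (£225,000): Health Coverage Credit: 3% of the £148,000 excess over £77,000 is £4,440; credit = £6,875 − £4,440 = £2,435.
Henrik (£246,600): Health Coverage Credit: 3% of the £169,600 excess over £77,000 is £5,088; credit = £6,875 − £5,088 = £1,787.
Difference: |£2,435 − £1,787| = £648.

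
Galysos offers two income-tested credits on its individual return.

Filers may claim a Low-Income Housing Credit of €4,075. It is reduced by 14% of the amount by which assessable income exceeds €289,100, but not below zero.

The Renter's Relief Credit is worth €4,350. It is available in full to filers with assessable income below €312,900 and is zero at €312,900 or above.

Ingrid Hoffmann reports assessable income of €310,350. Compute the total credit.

€5,450

Low-Income Housing Credit: 14% of the €21,250 excess over €289,100 is €2,975; credit = €4,075 − €2,975 = €1,100.
Renter's Relief Credit: €310,350 is below the €312,900 cutoff, so the full €4,350 applies.
Total: €1,100 + €4,350 = €5,450.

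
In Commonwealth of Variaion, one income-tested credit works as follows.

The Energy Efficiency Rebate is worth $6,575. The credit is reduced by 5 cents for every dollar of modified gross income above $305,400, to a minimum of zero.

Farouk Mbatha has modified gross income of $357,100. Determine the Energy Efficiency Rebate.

$3,990

Energy Efficiency Rebate: 5% of the $51,700 excess over $305,400 is $2,585; credit = $6,575 − $2,585 = $3,990.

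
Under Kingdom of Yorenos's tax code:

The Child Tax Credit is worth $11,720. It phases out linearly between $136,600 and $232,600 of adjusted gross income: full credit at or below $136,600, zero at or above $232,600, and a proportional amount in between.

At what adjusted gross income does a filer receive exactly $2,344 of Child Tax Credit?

$213,400

$2,344 is 2,344/11,720 of the full $11,720, so 9,376/11,720 of the $96,000 range has been used: income = $136,600 + $96,000 × 9,376/11,720 = $213,400.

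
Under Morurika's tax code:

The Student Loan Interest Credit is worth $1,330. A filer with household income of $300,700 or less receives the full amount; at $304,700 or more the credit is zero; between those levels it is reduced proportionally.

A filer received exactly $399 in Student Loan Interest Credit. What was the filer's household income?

$303,500

$399 is 399/1,330 of the full $1,330, so 931/1,330 of the $4,000 range has been used: income = $300,700 + $4,000 × 931/1,330 = $303,500.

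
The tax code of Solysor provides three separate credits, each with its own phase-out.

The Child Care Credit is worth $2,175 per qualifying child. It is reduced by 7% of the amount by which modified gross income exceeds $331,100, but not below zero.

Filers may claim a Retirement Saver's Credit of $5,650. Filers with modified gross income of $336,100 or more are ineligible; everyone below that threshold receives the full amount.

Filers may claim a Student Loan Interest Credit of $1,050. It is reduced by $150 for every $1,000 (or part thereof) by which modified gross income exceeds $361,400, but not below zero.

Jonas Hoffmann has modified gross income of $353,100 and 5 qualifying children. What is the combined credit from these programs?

Child Care Credit: base = 5 × $2,175 = $10,875. 7% of the $22,000 excess over $331,100 is $1,540; credit = $10,875 − $1,540 = $9,335.
Retirement Saver's Credit: $353,100 meets or exceeds the $336,100 cutoff, so the credit is $0.
Student Loan Interest Credit: $353,100 is at or below the $361,400 threshold, so the full $1,050 applies.
Total: $9,335 + $0 + $1,050 = $10,385.

$10,385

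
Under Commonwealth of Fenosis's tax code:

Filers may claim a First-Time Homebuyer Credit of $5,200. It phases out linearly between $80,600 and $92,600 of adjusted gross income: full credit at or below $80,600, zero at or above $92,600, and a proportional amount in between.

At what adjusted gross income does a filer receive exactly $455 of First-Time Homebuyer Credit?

$455 is 455/5,200 of the full $5,200, so 4,745/5,200 of the $12,000 range has been used: income = $80,600 + $12,000 × 4,745/5,200 = $91,550.

$91,550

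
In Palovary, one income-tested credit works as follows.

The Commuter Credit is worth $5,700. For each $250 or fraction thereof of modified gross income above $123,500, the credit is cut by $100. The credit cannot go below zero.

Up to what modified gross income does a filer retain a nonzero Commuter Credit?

$137,500

After 56 increments the reduction is 56 × $100 = $5,600, leaving $100; one more increment wipes it out. Increment 56 ends at excess 56 × $250 = $14,000, so the highest qualifying income is $123,500 + $14,000 = $137,500.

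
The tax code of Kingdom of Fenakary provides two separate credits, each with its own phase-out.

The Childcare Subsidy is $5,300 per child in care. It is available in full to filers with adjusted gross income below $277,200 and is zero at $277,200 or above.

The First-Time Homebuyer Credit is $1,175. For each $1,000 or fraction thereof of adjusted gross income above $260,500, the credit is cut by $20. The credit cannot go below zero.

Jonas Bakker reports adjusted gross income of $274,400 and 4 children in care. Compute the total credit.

$22,095

Childcare Subsidy: base = 4 × $5,300 = $21,200. $274,400 is below the $277,200 cutoff, so the full $21,200 applies.
First-Time Homebuyer Credit: income exceeds $260,500 by $13,900, which is 14 full-or-partial $1,000 increments; reduction = 14 × $20 = $280, leaving $895.
Total: $21,200 + $895 = $22,095.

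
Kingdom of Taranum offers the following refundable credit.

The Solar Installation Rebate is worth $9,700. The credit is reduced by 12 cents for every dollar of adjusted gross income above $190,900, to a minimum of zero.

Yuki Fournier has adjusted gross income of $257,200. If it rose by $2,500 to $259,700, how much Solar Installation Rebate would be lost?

At $257,200 — 12% of the $66,300 excess over $190,900 is $7,956; credit = $9,700 − $7,956 = $1,744.
At $259,700 — 12% of the $68,800 excess over $190,900 is $8,256; credit = $9,700 − $8,256 = $1,444.
Lost: $1,744 − $1,444 = $300.

$300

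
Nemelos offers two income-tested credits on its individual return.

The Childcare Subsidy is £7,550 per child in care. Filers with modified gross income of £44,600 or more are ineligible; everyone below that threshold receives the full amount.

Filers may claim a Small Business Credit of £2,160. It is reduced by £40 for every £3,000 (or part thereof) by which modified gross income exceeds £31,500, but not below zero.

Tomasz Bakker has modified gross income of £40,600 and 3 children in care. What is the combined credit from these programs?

£24,650

Childcare Subsidy: base = 3 × £7,550 = £22,650. £40,600 is below the £44,600 cutoff, so the full £22,650 applies.
Small Business Credit: income exceeds £31,500 by £9,100, which is 4 full-or-partial £3,000 increments; reduction = 4 × £40 = £160, leaving £2,000.
Total: £22,650 + £2,000 = £24,650.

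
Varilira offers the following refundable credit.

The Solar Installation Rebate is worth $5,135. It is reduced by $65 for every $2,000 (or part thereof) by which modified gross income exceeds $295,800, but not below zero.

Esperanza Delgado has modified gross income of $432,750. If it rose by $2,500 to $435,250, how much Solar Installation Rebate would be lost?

$65

At $432,750 — income exceeds $295,800 by $136,950, which is 69 full-or-partial $2,000 increments; reduction = 69 × $65 = $4,485, leaving $650.
At $435,250 — income exceeds $295,800 by $139,450, which is 70 full-or-partial $2,000 increments; reduction = 70 × $65 = $4,550, leaving $585.
Lost: $650 − $585 = $65.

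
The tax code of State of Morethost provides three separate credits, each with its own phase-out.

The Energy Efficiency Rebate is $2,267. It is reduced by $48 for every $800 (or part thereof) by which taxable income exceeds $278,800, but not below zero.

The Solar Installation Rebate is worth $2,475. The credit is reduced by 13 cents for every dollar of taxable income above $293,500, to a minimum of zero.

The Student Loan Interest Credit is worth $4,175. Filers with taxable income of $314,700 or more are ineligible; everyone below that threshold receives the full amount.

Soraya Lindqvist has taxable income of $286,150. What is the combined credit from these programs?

Energy Efficiency Rebate: income exceeds $278,800 by $7,350, which is 10 full-or-partial $800 increments; reduction = 10 × $48 = $480, leaving $1,787.
Solar Installation Rebate: $286,150 is at or below the $293,500 threshold, so the full $2,475 applies.
Student Loan Interest Credit: $286,150 is below the $314,700 cutoff, so the full $4,175 applies.
Total: $1,787 + $2,475 + $4,175 = $8,437.

$8,437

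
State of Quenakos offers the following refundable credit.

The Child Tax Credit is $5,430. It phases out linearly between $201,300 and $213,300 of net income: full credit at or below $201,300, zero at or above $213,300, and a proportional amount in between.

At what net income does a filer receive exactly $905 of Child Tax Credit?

$905 is 905/5,430 of the full $5,430, so 4,525/5,430 of the $12,000 range has been used: income = $201,300 + $12,000 × 4,525/5,430 = $211,300.

$211,300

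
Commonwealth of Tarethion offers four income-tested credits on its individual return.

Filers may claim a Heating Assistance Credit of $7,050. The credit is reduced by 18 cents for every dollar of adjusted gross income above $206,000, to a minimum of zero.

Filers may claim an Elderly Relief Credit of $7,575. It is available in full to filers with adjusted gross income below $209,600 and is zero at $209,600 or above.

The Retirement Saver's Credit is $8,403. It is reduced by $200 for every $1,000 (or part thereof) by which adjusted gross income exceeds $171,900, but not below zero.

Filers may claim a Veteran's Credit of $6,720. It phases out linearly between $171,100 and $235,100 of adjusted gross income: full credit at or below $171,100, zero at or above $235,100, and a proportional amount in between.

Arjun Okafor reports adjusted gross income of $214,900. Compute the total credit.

$7,569

Heating Assistance Credit: 18% of the $8,900 excess over $206,000 is $1,602; credit = $7,050 − $1,602 = $5,448.
Elderly Relief Credit: $214,900 meets or exceeds the $209,600 cutoff, so the credit is $0.
Retirement Saver's Credit: income exceeds $171,900 by $43,000 → 43 increments × $200 = $8,600 ≥ base, so the credit is $0.
Veteran's Credit: $214,900 is $43,800 into a $64,000 phase-out range, leaving 20,200/64,000 of the credit: $6,720 × 20,200/64,000 = $2,121.
Total: $5,448 + $0 + $0 + $2,121 = $7,569.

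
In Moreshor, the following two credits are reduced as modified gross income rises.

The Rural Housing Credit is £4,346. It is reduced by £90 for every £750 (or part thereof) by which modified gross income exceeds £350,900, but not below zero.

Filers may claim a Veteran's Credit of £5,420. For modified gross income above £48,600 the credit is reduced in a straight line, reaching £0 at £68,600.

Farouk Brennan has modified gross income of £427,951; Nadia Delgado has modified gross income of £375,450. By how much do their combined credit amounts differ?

Farouk (£427,951): Rural Housing Credit: income exceeds £350,900 by £77,051 → 103 increments × £90 = £9,270 ≥ base, so the credit is £0. Veteran's Credit: £427,951 is at or above £68,600, so the credit is £0. total £0 + £0 = £0
Nadia (£375,450): Rural Housing Credit: income exceeds £350,900 by £24,550, which is 33 full-or-partial £750 increments; reduction = 33 × £90 = £2,970, leaving £1,376. Veteran's Credit: £375,450 is at or above £68,600, so the credit is £0. total £1,376 + £0 = £1,376
Difference: |£0 − £1,376| = £1,376.

£1,376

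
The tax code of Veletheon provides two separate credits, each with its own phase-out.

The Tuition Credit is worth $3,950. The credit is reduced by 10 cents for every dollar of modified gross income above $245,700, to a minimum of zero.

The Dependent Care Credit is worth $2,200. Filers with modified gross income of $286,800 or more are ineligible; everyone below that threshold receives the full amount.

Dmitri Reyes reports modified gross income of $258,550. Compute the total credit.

$4,865

Tuition Credit: 10% of the $12,850 excess over $245,700 is $1,285; credit = $3,950 − $1,285 = $2,665.
Dependent Care Credit: $258,550 is below the $286,800 cutoff, so the full $2,200 applies.
Total: $2,665 + $2,200 = $4,865.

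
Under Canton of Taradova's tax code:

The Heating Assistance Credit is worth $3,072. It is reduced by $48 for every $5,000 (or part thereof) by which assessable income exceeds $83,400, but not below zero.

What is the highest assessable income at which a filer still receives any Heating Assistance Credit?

After 63 increments the reduction is 63 × $48 = $3,024, leaving $48; one more increment wipes it out. Increment 63 ends at excess 63 × $5,000 = $315,000, so the highest qualifying income is $83,400 + $315,000 = $398,400.

$398,400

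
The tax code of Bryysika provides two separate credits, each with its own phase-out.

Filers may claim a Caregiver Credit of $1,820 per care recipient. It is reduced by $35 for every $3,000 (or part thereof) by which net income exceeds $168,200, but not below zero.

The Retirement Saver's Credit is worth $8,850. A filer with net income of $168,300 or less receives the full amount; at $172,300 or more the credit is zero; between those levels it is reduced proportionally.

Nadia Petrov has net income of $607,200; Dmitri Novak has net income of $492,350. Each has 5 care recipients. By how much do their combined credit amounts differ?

$1,330

Nadia ($607,200): Caregiver Credit: base = 5 × $1,820 = $9,100. income exceeds $168,200 by $439,000, which is 147 full-or-partial $3,000 increments; reduction = 147 × $35 = $5,145, leaving $3,955. Retirement Saver's Credit: $607,200 is at or above $172,300, so the credit is $0. total $3,955 + $0 = $3,955
Dmitri ($492,350): Caregiver Credit: base = 5 × $1,820 = $9,100. income exceeds $168,200 by $324,150, which is 109 full-or-partial $3,000 increments; reduction = 109 × $35 = $3,815, leaving $5,285. Retirement Saver's Credit: $492,350 is at or above $172,300, so the credit is $0. total $5,285 + $0 = $5,285
Difference: |$3,955 − $5,285| = $1,330.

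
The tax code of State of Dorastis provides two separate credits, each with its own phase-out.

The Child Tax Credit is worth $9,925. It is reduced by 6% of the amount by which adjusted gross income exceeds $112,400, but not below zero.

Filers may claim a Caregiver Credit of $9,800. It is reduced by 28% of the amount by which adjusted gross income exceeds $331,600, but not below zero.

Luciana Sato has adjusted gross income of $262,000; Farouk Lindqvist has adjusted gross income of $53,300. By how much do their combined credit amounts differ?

$8,976

Luciana ($262,000): Child Tax Credit: 6% of the $149,600 excess over $112,400 is $8,976; credit = $9,925 − $8,976 = $949. Caregiver Credit: $262,000 is at or below the $331,600 threshold, so the full $9,800 applies. total $949 + $9,800 = $10,749
Farouk ($53,300): Child Tax Credit: $53,300 is at or below the $112,400 threshold, so the full $9,925 applies. Caregiver Credit: $53,300 is at or below the $331,600 threshold, so the full $9,800 applies. total $9,925 + $9,800 = $19,725
Difference: |$10,749 − $19,725| = $8,976.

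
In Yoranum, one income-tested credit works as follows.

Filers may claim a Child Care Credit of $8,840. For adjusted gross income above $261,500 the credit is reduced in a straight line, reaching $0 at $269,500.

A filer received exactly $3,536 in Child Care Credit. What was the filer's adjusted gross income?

$266,300

$3,536 is 3,536/8,840 of the full $8,840, so 5,304/8,840 of the $8,000 range has been used: income = $261,500 + $8,000 × 5,304/8,840 = $266,300.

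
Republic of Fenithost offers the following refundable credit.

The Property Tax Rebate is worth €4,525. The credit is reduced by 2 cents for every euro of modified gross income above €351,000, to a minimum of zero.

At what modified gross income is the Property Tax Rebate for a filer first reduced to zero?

The credit falls by 2% of each euro above €351,000, so it reaches zero when the excess is €4,525 / 2% = €226,250: income = €351,000 + €226,250 = €577,250.

€577,250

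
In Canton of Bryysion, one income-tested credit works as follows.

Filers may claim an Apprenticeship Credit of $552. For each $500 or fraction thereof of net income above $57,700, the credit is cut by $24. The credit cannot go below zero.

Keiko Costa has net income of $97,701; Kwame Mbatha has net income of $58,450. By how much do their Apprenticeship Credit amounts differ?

$504

Keiko ($97,701): Apprenticeship Credit: income exceeds $57,700 by $40,001 → 81 increments × $24 = $1,944 ≥ base, so the credit is $0.
Kwame ($58,450): Apprenticeship Credit: income exceeds $57,700 by $750, which is 2 full-or-partial $500 increments; reduction = 2 × $24 = $48, leaving $504.
Difference: |$0 − $504| = $504.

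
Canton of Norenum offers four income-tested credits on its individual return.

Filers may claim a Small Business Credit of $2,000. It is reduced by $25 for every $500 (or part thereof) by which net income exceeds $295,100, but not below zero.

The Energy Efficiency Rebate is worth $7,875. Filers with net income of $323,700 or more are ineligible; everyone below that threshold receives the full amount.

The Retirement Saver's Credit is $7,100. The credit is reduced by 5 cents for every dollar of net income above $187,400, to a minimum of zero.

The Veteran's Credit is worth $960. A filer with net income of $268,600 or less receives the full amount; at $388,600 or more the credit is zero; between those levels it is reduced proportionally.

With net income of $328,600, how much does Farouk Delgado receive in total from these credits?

$845

Small Business Credit: income exceeds $295,100 by $33,500, which is 67 full-or-partial $500 increments; reduction = 67 × $25 = $1,675, leaving $325.
Energy Efficiency Rebate: $328,600 meets or exceeds the $323,700 cutoff, so the credit is $0.
Retirement Saver's Credit: 5% of the $141,200 excess over $187,400 is $7,060; credit = $7,100 − $7,060 = $40.
Veteran's Credit: $328,600 is $60,000 into a $120,000 phase-out range, leaving 60,000/120,000 of the credit: $960 × 60,000/120,000 = $480.
Total: $325 + $0 + $40 + $480 = $845.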